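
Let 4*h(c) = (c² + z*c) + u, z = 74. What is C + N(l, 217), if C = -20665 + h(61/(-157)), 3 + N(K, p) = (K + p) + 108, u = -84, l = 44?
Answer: -2004175697/98596 ≈ -20327.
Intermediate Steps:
h(c) = -21 + c²/4 + 37*c/2 (h(c) = ((c² + 74*c) - 84)/4 = (-84 + c² + 74*c)/4 = -21 + c²/4 + 37*c/2)
N(K, p) = 105 + K + p (N(K, p) = -3 + ((K + p) + 108) = -3 + (108 + K + p) = 105 + K + p)
C = -2040261833/98596 (C = -20665 + (-21 + (61/(-157))²/4 + 37*(61/(-157))/2) = -20665 + (-21 + (61*(-1/157))²/4 + 37*(61*(-1/157))/2) = -20665 + (-21 + (-61/157)²/4 + (37/2)*(-61/157)) = -20665 + (-21 + (¼)*(3721/24649) - 2257/314) = -20665 + (-21 + 3721/98596 - 2257/314) = -20665 - 2775493/98596 = -2040261833/98596 ≈ -20693.)
C + N(l, 217) = -2040261833/98596 + (105 + 44 + 217) = -2040261833/98596 + 366 = -2004175697/98596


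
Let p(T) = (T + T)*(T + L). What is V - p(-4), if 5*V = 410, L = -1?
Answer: 42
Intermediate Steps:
V = 82 (V = (⅕)*410 = 82)
p(T) = 2*T*(-1 + T) (p(T) = (T + T)*(T - 1) = (2*T)*(-1 + T) = 2*T*(-1 + T))
V - p(-4) = 82 - 2*(-4)*(-1 - 4) = 82 - 2*(-4)*(-5) = 82 - 1*40 = 82 - 40 = 42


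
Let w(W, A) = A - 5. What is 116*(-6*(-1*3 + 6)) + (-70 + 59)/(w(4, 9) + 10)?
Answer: -29243/14 ≈ -2088.8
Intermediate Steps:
w(W, A) = -5 + A
116*(-6*(-1*3 + 6)) + (-70 + 59)/(w(4, 9) + 10) = 116*(-6*(-1*3 + 6)) + (-70 + 59)/((-5 + 9) + 10) = 116*(-6*(-3 + 6)) - 11/(4 + 10) = 116*(-6*3) - 11/14 = 116*(-18) - 11*1/14 = -2088 - 11/14 = -29243/14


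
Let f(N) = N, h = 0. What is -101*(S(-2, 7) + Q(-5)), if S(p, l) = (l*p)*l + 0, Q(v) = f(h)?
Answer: 9898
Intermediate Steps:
Q(v) = 0
S(p, l) = p*l² (S(p, l) = p*l² + 0 = p*l²)
-101*(S(-2, 7) + Q(-5)) = -101*(-2*7² + 0) = -101*(-2*49 + 0) = -101*(-98 + 0) = -101*(-98) = 9898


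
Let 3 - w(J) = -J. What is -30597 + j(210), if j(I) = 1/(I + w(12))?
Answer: -6884324/225 ≈ -30597.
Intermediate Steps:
w(J) = 3 + J (w(J) = 3 - (-1)*J = 3 + J)
j(I) = 1/(15 + I) (j(I) = 1/(I + (3 + 12)) = 1/(I + 15) = 1/(15 + I))
-30597 + j(210) = -30597 + 1/(15 + 210) = -30597 + 1/225 = -6884324/225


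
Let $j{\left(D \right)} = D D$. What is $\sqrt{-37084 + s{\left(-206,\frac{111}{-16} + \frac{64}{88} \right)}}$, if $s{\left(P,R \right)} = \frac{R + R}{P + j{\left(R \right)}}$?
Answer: $\frac{46 i \sqrt{471414818220879}}{5186407} \approx 192.57 i$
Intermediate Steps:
$j{\left(D \right)} = D^{2}$
$s{\left(P,R \right)} = \frac{2 R}{P + R^{2}}$ ($s{\left(P,R \right)} = \frac{R + R}{P + R^{2}} = \frac{2 R}{P + R^{2}}$)
$\sqrt{-37084 + s{\left(-206,\frac{111}{-16} + \frac{64}{88} \right)}} = \sqrt{-37084 + \frac{2 \left(\frac{111}{-16} + \frac{64}{88}\right)}{-206 + \left(\frac{111}{-16} + \frac{64}{88}\right)^{2}}} = \sqrt{-37084 + \frac{2 \left(111 \left(- \frac{1}{16}\right) + 64 \cdot \frac{1}{88}\right)}{-206 + \left(111 \left(- \frac{1}{16}\right) + 64 \cdot \frac{1}{88}\right)^{2}}} = \sqrt{-37084 + \frac{2 \left(- \frac{111}{16} + \frac{8}{11}\right)}{-206 + \left(- \frac{111}{16} + \frac{8}{11}\right)^{2}}} = \sqrt{-37084 + 2 \left(- \frac{1093}{176}\right) \frac{1}{-206 + \left(- \frac{1093}{176}\right)^{2}}} = \sqrt{-37084 + 2 \left(- \frac{1093}{176}\right) \frac{1}{-206 + \frac{1194649}{30976}}} = \sqrt{-37084 + 2 \left(- \frac{1093}{176}\right) \frac{1}{- \frac{5186407}{30976}}} = \sqrt{-37084 + 2 \left(- \frac{1093}{176}\right) \left(- \frac{30976}{5186407}\right)} = \sqrt{-37084 + \frac{384736}{5186407}} = \sqrt{- \frac{192332332452}{5186407}} = \frac{46 i \sqrt{471414818220879}}{5186407}$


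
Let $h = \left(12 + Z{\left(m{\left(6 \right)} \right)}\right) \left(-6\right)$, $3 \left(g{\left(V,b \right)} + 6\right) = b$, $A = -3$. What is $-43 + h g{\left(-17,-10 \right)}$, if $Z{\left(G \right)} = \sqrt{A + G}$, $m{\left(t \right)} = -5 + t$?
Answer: $629 + 56 i \sqrt{2} \approx 629.0 + 79.196 i$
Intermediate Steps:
$g{\left(V,b \right)} = -6 + \frac{b}{3}$
$Z{\left(G \right)} = \sqrt{-3 + G}$
$h = -72 - 6 i \sqrt{2}$ ($h = \left(12 + \sqrt{-3 + \left(-5 + 6\right)}\right) \left(-6\right) = \left(12 + \sqrt{-3 + 1}\right) \left(-6\right) = \left(12 + \sqrt{-2}\right) \left(-6\right) = \left(12 + i \sqrt{2}\right) \left(-6\right) = -72 - 6 i \sqrt{2} \approx -72.0 - 8.4853 i$)
$-43 + h g{\left(-17,-10 \right)} = -43 + \left(-72 - 6 i \sqrt{2}\right) \left(-6 + \frac{1}{3} \left(-10\right)\right) = -43 + \left(-72 - 6 i \sqrt{2}\right) \left(-6 - \frac{10}{3}\right) = -43 + \left(-72 - 6 i \sqrt{2}\right) \left(- \frac{28}{3}\right) = -43 + \left(672 + 56 i \sqrt{2}\right) = 629 + 56 i \sqrt{2}$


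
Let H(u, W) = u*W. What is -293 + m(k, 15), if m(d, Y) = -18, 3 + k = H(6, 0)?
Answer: -311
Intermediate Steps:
H(u, W) = W*u
k = -3 (k = -3 + 0*6 = -3 + 0 = -3)
-293 + m(k, 15) = -293 - 18 = -311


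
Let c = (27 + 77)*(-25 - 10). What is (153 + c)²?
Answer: 12159169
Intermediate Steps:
c = -3640 (c = 104*(-35) = -3640)
(153 + c)² = (153 - 3640)² = (-3487)² = 12159169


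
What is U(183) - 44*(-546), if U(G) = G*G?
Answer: 57513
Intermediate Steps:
U(G) = G**2
U(183) - 44*(-546) = 183**2 - 44*(-546) = 33489 + 24024 = 57513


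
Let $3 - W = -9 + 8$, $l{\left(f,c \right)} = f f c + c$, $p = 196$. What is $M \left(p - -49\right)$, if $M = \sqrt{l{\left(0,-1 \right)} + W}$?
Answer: $245 \sqrt{3} \approx 424.35$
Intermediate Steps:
$l{\left(f,c \right)} = c + c f^{2}$ ($l{\left(f,c \right)} = f^{2} c + c = c f^{2} + c = c + c f^{2}$)
$W = 4$ ($W = 3 - \left(-9 + 8\right) = 3 - -1 = 3 + 1 = 4$)
$M = \sqrt{3}$ ($M = \sqrt{- (1 + 0^{2}) + 4} = \sqrt{- (1 + 0) + 4} = \sqrt{\left(-1\right) 1 + 4} = \sqrt{-1 + 4} = \sqrt{3} \approx 1.732$)
$M \left(p - -49\right) = \sqrt{3} \left(196 - -49\right) = \sqrt{3} \left(196 + 49\right) = \sqrt{3} \cdot 245 = 245 \sqrt{3}$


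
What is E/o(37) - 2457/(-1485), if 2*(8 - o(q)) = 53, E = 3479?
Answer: -379323/2035 ≈ -186.40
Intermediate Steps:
o(q) = -37/2 (o(q) = 8 - ½*53 = 8 - 53/2 = -37/2)
E/o(37) - 2457/(-1485) = 3479/(-37/2) - 2457/(-1485) = 3479*(-2/37) - 2457*(-1/1485) = -6958/37 + 91/55 = -379323/2035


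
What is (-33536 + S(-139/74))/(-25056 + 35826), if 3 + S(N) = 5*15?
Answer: -16732/5385 ≈ -3.1072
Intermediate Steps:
S(N) = 72 (S(N) = -3 + 5*15 = -3 + 75 = 72)
(-33536 + S(-139/74))/(-25056 + 35826) = (-33536 + 72)/(-25056 + 35826) = -33464/10770 = -33464*1/10770 = -16732/5385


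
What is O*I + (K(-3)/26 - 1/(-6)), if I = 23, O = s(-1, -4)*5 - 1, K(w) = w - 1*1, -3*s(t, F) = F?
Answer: 3389/26 ≈ 130.35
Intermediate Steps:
s(t, F) = -F/3
K(w) = -1 + w (K(w) = w - 1 = -1 + w)
O = 17/3 (O = -⅓*(-4)*5 - 1 = (4/3)*5 - 1 = 20/3 - 1 = 17/3 ≈ 5.6667)
O*I + (K(-3)/26 - 1/(-6)) = (17/3)*23 + ((-1 - 3)/26 - 1/(-6)) = 391/3 + (-4*1/26 - 1*(-⅙)) = 391/3 + (-2/13 + ⅙) = 391/3 + 1/78 = 3389/26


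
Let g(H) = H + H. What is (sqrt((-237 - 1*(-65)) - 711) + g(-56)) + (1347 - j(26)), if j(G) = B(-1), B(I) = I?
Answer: 1236 + I*sqrt(883) ≈ 1236.0 + 29.715*I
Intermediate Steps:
j(G) = -1
g(H) = 2*H
(sqrt((-237 - 1*(-65)) - 711) + g(-56)) + (1347 - j(26)) = (sqrt((-237 - 1*(-65)) - 711) + 2*(-56)) + (1347 - 1*(-1)) = (sqrt((-237 + 65) - 711) - 112) + (1347 + 1) = (sqrt(-172 - 711) - 112) + 1348 = (sqrt(-883) - 112) + 1348 = (I*sqrt(883) - 112) + 1348 = (-112 + I*sqrt(883)) + 1348 = 1236 + I*sqrt(883)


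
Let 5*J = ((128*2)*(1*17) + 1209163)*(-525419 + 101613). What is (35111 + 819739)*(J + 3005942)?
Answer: -87926435935728600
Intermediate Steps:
J = -102858987618 (J = (((128*2)*(1*17) + 1209163)*(-525419 + 101613))/5 = ((256*17 + 1209163)*(-423806))/5 = ((4352 + 1209163)*(-423806))/5 = (1213515*(-423806))/5 = (1/5)*(-514294938090) = -102858987618)
(35111 + 819739)*(J + 3005942) = (35111 + 819739)*(-102858987618 + 3005942) = 854850*(-102855981676) = -87926435935728600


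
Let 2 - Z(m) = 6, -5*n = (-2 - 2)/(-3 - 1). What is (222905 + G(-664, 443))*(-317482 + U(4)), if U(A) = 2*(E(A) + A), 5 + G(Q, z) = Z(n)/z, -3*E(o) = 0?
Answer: -31348873617904/443 ≈ -7.0765e+10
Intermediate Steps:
E(o) = 0 (E(o) = -1/3*0 = 0)
n = -1/5 (n = -(-2 - 2)/(5*(-3 - 1)) = -(-4)/(5*(-4)) = -(-4)*(-1)/(5*4) = -1/5*1 = -1/5 ≈ -0.20000)
Z(m) = -4 (Z(m) = 2 - 1*6 = 2 - 6 = -4)
G(Q, z) = -5 - 4/z
U(A) = 2*A (U(A) = 2*(0 + A) = 2*A)
(222905 + G(-664, 443))*(-317482 + U(4)) = (222905 + (-5 - 4/443))*(-317482 + 2*4) = (222905 + (-5 - 4*1/443))*(-317482 + 8) = (222905 + (-5 - 4/443))*(-317474) = (222905 - 2219/443)*(-317474) = (98744696/443)*(-317474) = -31348873617904/443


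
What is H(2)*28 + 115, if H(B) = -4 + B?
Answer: 59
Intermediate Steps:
H(2)*28 + 115 = (-4 + 2)*28 + 115 = -2*28 + 115 = -56 + 115 = 59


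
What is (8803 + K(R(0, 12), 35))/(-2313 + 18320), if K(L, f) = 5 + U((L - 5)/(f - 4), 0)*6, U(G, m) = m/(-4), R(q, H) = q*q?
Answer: 8808/16007 ≈ 0.55026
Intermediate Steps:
R(q, H) = q²
U(G, m) = -m/4 (U(G, m) = m*(-¼) = -m/4)
K(L, f) = 5 (K(L, f) = 5 - ¼*0*6 = 5 + 0*6 = 5 + 0 = 5)
(8803 + K(R(0, 12), 35))/(-2313 + 18320) = (8803 + 5)/(-2313 + 18320) = 8808/16007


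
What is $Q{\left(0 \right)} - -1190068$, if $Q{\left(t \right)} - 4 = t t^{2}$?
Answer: $1190072$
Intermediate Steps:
$Q{\left(t \right)} = 4 + t^{3}$ ($Q{\left(t \right)} = 4 + t t^{2} = 4 + t^{3}$)
$Q{\left(0 \right)} - -1190068 = \left(4 + 0^{3}\right) - -1190068 = \left(4 + 0\right) + 1190068 = 4 + 1190068 = 1190072$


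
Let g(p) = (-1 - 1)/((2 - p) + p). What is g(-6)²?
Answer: 1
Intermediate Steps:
g(p) = -1 (g(p) = -2/2 = -2*½ = -1)
g(-6)² = (-1)² = 1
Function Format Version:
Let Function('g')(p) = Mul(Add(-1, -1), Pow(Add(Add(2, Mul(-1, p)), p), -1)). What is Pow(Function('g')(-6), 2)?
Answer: 1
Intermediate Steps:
Function('g')(p) = -1 (Function('g')(p) = Mul(-2, Pow(2, -1)) = Mul(-2, Rational(1, 2)) = -1)
Pow(Function('g')(-6), 2) = Pow(-1, 2) = 1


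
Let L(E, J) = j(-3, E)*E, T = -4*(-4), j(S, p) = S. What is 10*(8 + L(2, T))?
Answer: 20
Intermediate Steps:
T = 16
L(E, J) = -3*E
10*(8 + L(2, T)) = 10*(8 - 3*2) = 10*(8 - 6) = 10*2 = 20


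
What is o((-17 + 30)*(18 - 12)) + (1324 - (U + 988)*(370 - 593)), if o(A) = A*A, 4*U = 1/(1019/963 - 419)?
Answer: 366628264835/1609912 ≈ 2.2773e+5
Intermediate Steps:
U = -963/1609912 (U = 1/(4*(1019/963 - 419)) = 1/(4*(-402478/963)) = (1/4)*(-963/402478) = -963/1609912 ≈ -0.00059817)
o(A) = A**2
o((-17 + 30)*(18 - 12)) + (1324 - (U + 988)*(370 - 593)) = ((-17 + 30)*(18 - 12))**2 + (1324 - (-963/1609912 + 988)*(370 - 593)) = (13*6)**2 + (1324 - 1590592093*(-223)/1609912) = 78**2 + (1324 - 1*(-354702036739/1609912)) = 6084 + (1324 + 354702036739/1609912) = 6084 + 356833560227/1609912 = 366628264835/1609912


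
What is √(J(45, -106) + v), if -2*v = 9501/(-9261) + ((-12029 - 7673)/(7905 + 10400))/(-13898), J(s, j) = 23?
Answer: 4*√10485985224768837490/2671230345 ≈ 4.8490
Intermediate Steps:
v = 28772611877/56095837245 (v = -(9501/(-9261) + ((-12029 - 7673)/(7905 + 10400))/(-13898))/2 = -(9501*(-1/9261) - 19702/18305*(-1/13898))/2 = -(-3167/3087 - 19702*1/18305*(-1/13898))/2 = -(-3167/3087 - 19702/18305*(-1/13898))/2 = -(-3167/3087 + 9851/127201445)/2 = -½*(-57545223754/56095837245) = 28772611877/56095837245 ≈ 0.51292)
√(J(45, -106) + v) = √(23 + 28772611877/56095837245) = √(1318976868512/56095837245) = 4*√10485985224768837490/2671230345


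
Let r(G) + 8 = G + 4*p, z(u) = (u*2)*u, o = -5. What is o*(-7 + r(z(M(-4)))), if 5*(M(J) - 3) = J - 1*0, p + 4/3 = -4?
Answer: 1999/15 ≈ 133.27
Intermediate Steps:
p = -16/3 (p = -4/3 - 4 = -16/3 ≈ -5.3333)
M(J) = 3 + J/5 (M(J) = 3 + (J - 1*0)/5 = 3 + (J + 0)/5 = 3 + J/5)
z(u) = 2*u² (z(u) = (2*u)*u = 2*u²)
r(G) = -88/3 + G (r(G) = -8 + (G + 4*(-16/3)) = -8 + (G - 64/3) = -8 + (-64/3 + G) = -88/3 + G)
o*(-7 + r(z(M(-4)))) = -5*(-7 + (-88/3 + 2*(3 + (⅕)*(-4))²)) = -5*(-7 + (-88/3 + 2*(3 - ⅘)²)) = -5*(-7 + (-88/3 + 2*(11/5)²)) = -5*(-7 + (-88/3 + 2*(121/25))) = -5*(-7 + (-88/3 + 242/25)) = -5*(-7 - 1474/75) = -5*(-1999/75) = 1999/15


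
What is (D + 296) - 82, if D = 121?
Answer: 335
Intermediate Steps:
(D + 296) - 82 = (121 + 296) - 82 = 417 - 82 = 335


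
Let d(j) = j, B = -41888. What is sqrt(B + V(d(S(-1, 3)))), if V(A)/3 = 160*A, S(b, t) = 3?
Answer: 16*I*sqrt(158) ≈ 201.12*I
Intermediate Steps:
V(A) = 480*A (V(A) = 3*(160*A) = 480*A)
sqrt(B + V(d(S(-1, 3)))) = sqrt(-41888 + 480*3) = sqrt(-41888 + 1440) = sqrt(-40448) = 16*I*sqrt(158)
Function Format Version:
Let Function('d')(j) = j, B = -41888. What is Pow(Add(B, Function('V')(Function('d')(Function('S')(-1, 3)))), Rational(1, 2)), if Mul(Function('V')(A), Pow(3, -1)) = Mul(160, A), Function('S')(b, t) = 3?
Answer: Mul(16, I, Pow(158, Rational(1, 2))) ≈ Mul(201.12, I)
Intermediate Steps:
Function('V')(A) = Mul(480, A) (Function('V')(A) = Mul(3, Mul(160, A)) = Mul(480, A))
Pow(Add(B, Function('V')(Function('d')(Function('S')(-1, 3)))), Rational(1, 2)) = Pow(Add(-41888, Mul(480, 3)), Rational(1, 2)) = Pow(Add(-41888, 1440), Rational(1, 2)) = Pow(-40448, Rational(1, 2)) = Mul(16, I, Pow(158, Rational(1, 2)))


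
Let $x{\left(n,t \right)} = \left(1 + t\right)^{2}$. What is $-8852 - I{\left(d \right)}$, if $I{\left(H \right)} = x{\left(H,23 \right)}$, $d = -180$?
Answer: $-9428$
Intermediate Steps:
$I{\left(H \right)} = 576$ ($I{\left(H \right)} = \left(1 + 23\right)^{2} = 24^{2} = 576$)
$-8852 - I{\left(d \right)} = -8852 - 576 = -9428$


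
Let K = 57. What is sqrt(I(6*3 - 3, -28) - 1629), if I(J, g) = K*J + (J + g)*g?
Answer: I*sqrt(410) ≈ 20.248*I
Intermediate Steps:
I(J, g) = 57*J + g*(J + g) (I(J, g) = 57*J + (J + g)*g = 57*J + g*(J + g))
sqrt(I(6*3 - 3, -28) - 1629) = sqrt(((-28)**2 + 57*(6*3 - 3) + (6*3 - 3)*(-28)) - 1629) = sqrt((784 + 57*(18 - 3) + (18 - 3)*(-28)) - 1629) = sqrt((784 + 57*15 + 15*(-28)) - 1629) = sqrt((784 + 855 - 420) - 1629) = sqrt(1219 - 1629) = sqrt(-410) = I*sqrt(410)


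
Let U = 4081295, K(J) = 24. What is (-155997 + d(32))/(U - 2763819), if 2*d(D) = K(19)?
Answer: -155985/1317476 ≈ -0.11840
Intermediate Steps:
d(D) = 12 (d(D) = (½)*24 = 12)
(-155997 + d(32))/(U - 2763819) = (-155997 + 12)/(4081295 - 2763819) = -155985/1317476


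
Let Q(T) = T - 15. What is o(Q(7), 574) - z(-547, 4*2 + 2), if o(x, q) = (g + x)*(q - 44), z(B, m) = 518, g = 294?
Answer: 151062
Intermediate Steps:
Q(T) = -15 + T
o(x, q) = (-44 + q)*(294 + x) (o(x, q) = (294 + x)*(q - 44) = (294 + x)*(-44 + q) = (-44 + q)*(294 + x))
o(Q(7), 574) - z(-547, 4*2 + 2) = (-12936 - 44*(-15 + 7) + 294*574 + 574*(-15 + 7)) - 1*518 = (-12936 - 44*(-8) + 168756 + 574*(-8)) - 518 = (-12936 + 352 + 168756 - 4592) - 518 = 151580 - 518 = 151062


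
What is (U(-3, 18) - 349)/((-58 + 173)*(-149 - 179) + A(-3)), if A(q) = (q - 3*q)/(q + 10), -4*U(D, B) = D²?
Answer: 9835/1056136 ≈ 0.0093122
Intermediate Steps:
U(D, B) = -D²/4
A(q) = -2*q/(10 + q) (A(q) = (-2*q)/(10 + q) = -2*q/(10 + q))
(U(-3, 18) - 349)/((-58 + 173)*(-149 - 179) + A(-3)) = (-¼*(-3)² - 349)/((-58 + 173)*(-149 - 179) - 2*(-3)/(10 - 3)) = (-¼*9 - 349)/(115*(-328) - 2*(-3)/7) = (-9/4 - 349)/(-37720 - 2*(-3)*⅐) = -1405/(4*(-37720 + 6/7)) = -1405/(4*(-264034/7)) = -1405/4*(-7/264034) = 9835/1056136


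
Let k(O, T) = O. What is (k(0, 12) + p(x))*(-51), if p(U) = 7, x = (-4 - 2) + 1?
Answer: -357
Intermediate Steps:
x = -5 (x = -6 + 1 = -5)
(k(0, 12) + p(x))*(-51) = (0 + 7)*(-51) = 7*(-51) = -357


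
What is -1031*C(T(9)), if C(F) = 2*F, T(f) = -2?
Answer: 4124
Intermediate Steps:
-1031*C(T(9)) = -2062*(-2) = -1031*(-4) = 4124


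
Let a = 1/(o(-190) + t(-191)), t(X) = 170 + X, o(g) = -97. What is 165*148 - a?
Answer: 2881561/118 ≈ 24420.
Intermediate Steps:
a = -1/118 (a = 1/(-97 + (170 - 191)) = 1/(-97 - 21) = 1/(-118) = -1/118 ≈ -0.0084746)
165*148 - a = 165*148 - 1*(-1/118) = 24420 + 1/118 = 2881561/118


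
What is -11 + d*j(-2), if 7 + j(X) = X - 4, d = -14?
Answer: 171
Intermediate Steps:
j(X) = -11 + X (j(X) = -7 + (X - 4) = -7 + (-4 + X) = -11 + X)
-11 + d*j(-2) = -11 - 14*(-11 - 2) = -11 - 14*(-13) = -11 + 182 = 171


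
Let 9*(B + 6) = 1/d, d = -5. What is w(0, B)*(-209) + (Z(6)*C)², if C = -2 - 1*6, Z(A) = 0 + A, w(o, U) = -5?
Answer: 3349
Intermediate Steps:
B = -271/45 (B = -6 + (⅑)/(-5) = -6 + (⅑)*(-⅕) = -6 - 1/45 = -271/45 ≈ -6.0222)
Z(A) = A
C = -8 (C = -2 - 6 = -8)
w(0, B)*(-209) + (Z(6)*C)² = -5*(-209) + (6*(-8))² = 1045 + (-48)² = 1045 + 2304 = 3349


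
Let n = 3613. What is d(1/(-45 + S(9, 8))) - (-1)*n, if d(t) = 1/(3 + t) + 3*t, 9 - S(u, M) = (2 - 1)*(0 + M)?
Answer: 20826875/5764 ≈ 3613.3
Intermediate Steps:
S(u, M) = 9 - M (S(u, M) = 9 - (2 - 1)*(0 + M) = 9 - M)
d(1/(-45 + S(9, 8))) - (-1)*n = (1 + 3*(1/(-45 + (9 - 1*8)))**2 + 9/(-45 + (9 - 1*8)))/(3 + 1/(-45 + (9 - 1*8))) - (-1)*3613 = (1 + 3*(1/(-45 + (9 - 8)))**2 + 9/(-45 + (9 - 8)))/(3 + 1/(-45 + (9 - 8))) - 1*(-3613) = (1 + 3*(1/(-45 + 1))**2 + 9/(-45 + 1))/(3 + 1/(-45 + 1)) + 3613 = (1 + 3*(1/(-44))**2 + 9/(-44))/(3 + 1/(-44)) + 3613 = (1 + 3*(-1/44)**2 + 9*(-1/44))/(3 - 1/44) + 3613 = (1 + 3*(1/1936) - 9/44)/(131/44) + 3613 = 44*(1 + 3/1936 - 9/44)/131 + 3613 = (44/131)*(1543/1936) + 3613 = 1543/5764 + 3613 = 20826875/5764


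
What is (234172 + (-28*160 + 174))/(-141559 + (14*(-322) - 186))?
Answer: -76622/48751 ≈ -1.5717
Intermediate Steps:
(234172 + (-28*160 + 174))/(-141559 + (14*(-322) - 186)) = (234172 + (-4480 + 174))/(-141559 + (-4508 - 186)) = (234172 - 4306)/(-141559 - 4694) = 229866/(-146253) = 229866*(-1/146253) = -76622/48751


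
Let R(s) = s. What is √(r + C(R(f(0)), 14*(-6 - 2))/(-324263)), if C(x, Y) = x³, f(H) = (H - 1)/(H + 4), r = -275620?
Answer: I*√1854750492623021657/2594104 ≈ 525.0*I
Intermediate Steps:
f(H) = (-1 + H)/(4 + H)
√(r + C(R(f(0)), 14*(-6 - 2))/(-324263)) = √(-275620 + ((-1 + 0)/(4 + 0))³/(-324263)) = √(-275620 + (-1/4)³*(-1/324263)) = √(-275620 + ((¼)*(-1))³*(-1/324263)) = √(-275620 + (-¼)³*(-1/324263)) = √(-275620 - 1/64*(-1/324263)) = √(-275620 + 1/20752832) = √(-5719895555839/20752832) = I*√1854750492623021657/2594104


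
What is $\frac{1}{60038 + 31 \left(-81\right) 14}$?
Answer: $\frac{1}{24884} \approx 4.0186 \cdot 10^{-5}$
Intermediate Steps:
$\frac{1}{60038 + 31 \left(-81\right) 14} = \frac{1}{60038 - 35154} = \frac{1}{24884}$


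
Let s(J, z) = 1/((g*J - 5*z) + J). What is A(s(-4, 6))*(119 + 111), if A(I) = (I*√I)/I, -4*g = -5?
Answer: 230*I*√39/39 ≈ 36.829*I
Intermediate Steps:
g = 5/4 (g = -¼*(-5) = 5/4 ≈ 1.2500)
s(J, z) = 1/(-5*z + 9*J/4) (s(J, z) = 1/((5*J/4 - 5*z) + J) = 1/((-5*z + 5*J/4) + J) = 1/(-5*z + 9*J/4))
A(I) = √I (A(I) = I^(3/2)/I = √I)
A(s(-4, 6))*(119 + 111) = √(4/(-20*6 + 9*(-4)))*(119 + 111) = √(4/(-120 - 36))*230 = √(4/(-156))*230 = √(4*(-1/156))*230 = √(-1/39)*230 = (I*√39/39)*230 = 230*I*√39/39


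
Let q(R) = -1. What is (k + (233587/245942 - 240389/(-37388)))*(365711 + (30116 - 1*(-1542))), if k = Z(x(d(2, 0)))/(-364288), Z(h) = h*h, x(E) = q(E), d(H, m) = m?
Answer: 1227810121487462100343/418716247129856 ≈ 2.9323e+6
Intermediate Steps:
x(E) = -1
Z(h) = h²
k = -1/364288 (k = (-1)²/(-364288) = 1*(-1/364288) = -1/364288 ≈ -2.7451e-6)
(k + (233587/245942 - 240389/(-37388)))*(365711 + (30116 - 1*(-1542))) = (-1/364288 + (233587/245942 - 240389/(-37388)))*(365711 + (30116 - 1*(-1542))) = (-1/364288 + (233587*(1/245942) - 240389*(-1/37388)))*(365711 + (30116 + 1542)) = (-1/364288 + (233587/245942 + 240389/37388))*(365711 + 31658) = (-1/364288 + 33927551097/4597639748)*397369 = (3089848784096047/418716247129856)*397369 = 1227810121487462100343/418716247129856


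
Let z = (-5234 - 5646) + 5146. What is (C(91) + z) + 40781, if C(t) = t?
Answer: 35138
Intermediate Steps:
z = -5734 (z = -10880 + 5146 = -5734)
(C(91) + z) + 40781 = (91 - 5734) + 40781 = -5643 + 40781 = 35138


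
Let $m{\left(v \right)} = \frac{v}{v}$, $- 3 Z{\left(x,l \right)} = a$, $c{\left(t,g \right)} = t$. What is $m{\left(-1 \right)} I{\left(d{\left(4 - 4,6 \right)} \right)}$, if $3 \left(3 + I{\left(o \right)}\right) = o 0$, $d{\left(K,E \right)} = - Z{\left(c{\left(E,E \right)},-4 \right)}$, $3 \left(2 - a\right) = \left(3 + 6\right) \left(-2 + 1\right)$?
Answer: $-3$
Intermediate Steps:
$a = 5$ ($a = 2 - \frac{\left(3 + 6\right) \left(-2 + 1\right)}{3} = 2 - \frac{9 \left(-1\right)}{3} = 2 - -3 = 2 + 3 = 5$)
$Z{\left(x,l \right)} = - \frac{5}{3}$ ($Z{\left(x,l \right)} = \left(- \frac{1}{3}\right) 5 = - \frac{5}{3}$)
$m{\left(v \right)} = 1$
$d{\left(K,E \right)} = \frac{5}{3}$ ($d{\left(K,E \right)} = \left(-1\right) \left(- \frac{5}{3}\right) = \frac{5}{3}$)
$I{\left(o \right)} = -3$ ($I{\left(o \right)} = -3 + \frac{o 0}{3} = -3 + \frac{1}{3} \cdot 0 = -3 + 0 = -3$)
$m{\left(-1 \right)} I{\left(d{\left(4 - 4,6 \right)} \right)} = 1 \left(-3\right) = -3$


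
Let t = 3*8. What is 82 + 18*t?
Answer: 514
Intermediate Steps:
t = 24
82 + 18*t = 82 + 18*24 = 82 + 432 = 514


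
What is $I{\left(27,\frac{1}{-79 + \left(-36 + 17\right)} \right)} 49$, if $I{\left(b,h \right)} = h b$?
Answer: $- \frac{27}{2} \approx -13.5$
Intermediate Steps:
$I{\left(b,h \right)} = b h$
$I{\left(27,\frac{1}{-79 + \left(-36 + 17\right)} \right)} 49 = \frac{27}{-79 + \left(-36 + 17\right)} 49 = \frac{27}{-79 - 19} \cdot 49 = \frac{27}{-98} \cdot 49 = 27 \left(- \frac{1}{98}\right) 49 = \left(- \frac{27}{98}\right) 49 = - \frac{27}{2}$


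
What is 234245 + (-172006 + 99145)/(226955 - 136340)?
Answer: 7075345938/30205 ≈ 2.3424e+5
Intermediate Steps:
234245 + (-172006 + 99145)/(226955 - 136340) = 234245 - 72861/90615 = 234245 - 72861*1/90615 = 234245 - 24287/30205 = 7075345938/30205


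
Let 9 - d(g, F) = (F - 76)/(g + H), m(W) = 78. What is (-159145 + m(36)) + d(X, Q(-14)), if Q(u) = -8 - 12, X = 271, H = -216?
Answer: -8748094/55 ≈ -1.5906e+5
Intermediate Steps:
Q(u) = -20
d(g, F) = 9 - (-76 + F)/(-216 + g) (d(g, F) = 9 - (F - 76)/(g - 216) = 9 - (-76 + F)/(-216 + g))
(-159145 + m(36)) + d(X, Q(-14)) = (-159145 + 78) + (-1868 - 1*(-20) + 9*271)/(-216 + 271) = -159067 + (-1868 + 20 + 2439)/55 = -159067 + (1/55)*591 = -159067 + 591/55 = -8748094/55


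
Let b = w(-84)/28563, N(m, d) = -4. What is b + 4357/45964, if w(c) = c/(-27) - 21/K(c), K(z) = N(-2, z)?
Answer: 561749855/5907913794 ≈ 0.095084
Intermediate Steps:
K(z) = -4
w(c) = 21/4 - c/27 (w(c) = c/(-27) - 21/(-4) = c*(-1/27) - 21*(-¼) = -c/27 + 21/4 = 21/4 - c/27)
b = 301/1028268 (b = (21/4 - 1/27*(-84))/28563 = (21/4 + 28/9)*(1/28563) = (301/36)*(1/28563) = 301/1028268 ≈ 0.00029273)
b + 4357/45964 = 301/1028268 + 4357/45964 = 561749855/5907913794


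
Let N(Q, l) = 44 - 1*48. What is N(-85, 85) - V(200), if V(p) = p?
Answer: -204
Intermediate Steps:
N(Q, l) = -4 (N(Q, l) = 44 - 48 = -4)
N(-85, 85) - V(200) = -4 - 1*200 = -4 - 200 = -204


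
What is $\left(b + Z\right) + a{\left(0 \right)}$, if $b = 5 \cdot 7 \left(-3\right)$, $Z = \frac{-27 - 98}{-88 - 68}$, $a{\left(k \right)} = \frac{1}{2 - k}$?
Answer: $- \frac{16177}{156} \approx -103.7$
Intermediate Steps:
$Z = \frac{125}{156}$ ($Z = - \frac{125}{-156} = \left(-125\right) \left(- \frac{1}{156}\right) = \frac{125}{156} \approx 0.80128$)
$b = -105$ ($b = 35 \left(-3\right) = -105$)
$\left(b + Z\right) + a{\left(0 \right)} = \left(-105 + \frac{125}{156}\right) - \frac{1}{-2 + 0} = - \frac{16255}{156} - \frac{1}{-2} = - \frac{16255}{156} - - \frac{1}{2} = - \frac{16255}{156} + \frac{1}{2} = - \frac{16177}{156}$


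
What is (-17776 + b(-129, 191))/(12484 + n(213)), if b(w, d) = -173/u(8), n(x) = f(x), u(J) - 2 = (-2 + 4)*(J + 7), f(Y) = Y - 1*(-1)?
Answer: -569005/406336 ≈ -1.4003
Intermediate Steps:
f(Y) = 1 + Y (f(Y) = Y + 1 = 1 + Y)
u(J) = 16 + 2*J (u(J) = 2 + (-2 + 4)*(J + 7) = 2 + 2*(7 + J) = 2 + (14 + 2*J) = 16 + 2*J)
n(x) = 1 + x
b(w, d) = -173/32 (b(w, d) = -173/(16 + 2*8) = -173/(16 + 16) = -173/32)
(-17776 + b(-129, 191))/(12484 + n(213)) = (-17776 - 173/32)/(12484 + (1 + 213)) = -569005/(32*(12484 + 214)) = -569005/32/12698 = -569005/32*1/12698 = -569005/406336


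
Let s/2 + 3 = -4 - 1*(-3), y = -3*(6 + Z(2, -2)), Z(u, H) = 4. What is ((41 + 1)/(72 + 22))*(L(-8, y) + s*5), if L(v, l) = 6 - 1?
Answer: -735/47 ≈ -15.638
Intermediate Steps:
y = -30 (y = -3*(6 + 4) = -3*10 = -30)
L(v, l) = 5
s = -8 (s = -6 + 2*(-4 - 1*(-3)) = -6 + 2*(-4 + 3) = -6 + 2*(-1) = -6 - 2 = -8)
((41 + 1)/(72 + 22))*(L(-8, y) + s*5) = ((41 + 1)/(72 + 22))*(5 - 8*5) = (42/94)*(5 - 40) = (42*(1/94))*(-35) = (21/47)*(-35) = -735/47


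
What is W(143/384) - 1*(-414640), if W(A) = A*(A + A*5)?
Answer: 10190213089/24576 ≈ 4.1464e+5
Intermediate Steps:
W(A) = 6*A² (W(A) = A*(A + 5*A) = A*(6*A) = 6*A²)
W(143/384) - 1*(-414640) = 6*(143/384)² - 1*(-414640) = 6*(143*(1/384))² + 414640 = 6*(143/384)² + 414640 = 6*(20449/147456) + 414640 = 20449/24576 + 414640 = 10190213089/24576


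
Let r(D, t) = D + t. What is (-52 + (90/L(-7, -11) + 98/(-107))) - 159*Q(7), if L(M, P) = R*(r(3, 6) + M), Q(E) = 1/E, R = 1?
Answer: -22942/749 ≈ -30.630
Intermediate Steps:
L(M, P) = 9 + M (L(M, P) = 1*((3 + 6) + M) = 1*(9 + M) = 9 + M)
(-52 + (90/L(-7, -11) + 98/(-107))) - 159*Q(7) = (-52 + (90/(9 - 7) + 98/(-107))) - 159/7 = (-52 + (90/2 + 98*(-1/107))) - 159*⅐ = (-52 + (90*(½) - 98/107)) - 159/7 = (-52 + (45 - 98/107)) - 159/7 = (-52 + 4717/107) - 159/7 = -847/107 - 159/7 = -22942/749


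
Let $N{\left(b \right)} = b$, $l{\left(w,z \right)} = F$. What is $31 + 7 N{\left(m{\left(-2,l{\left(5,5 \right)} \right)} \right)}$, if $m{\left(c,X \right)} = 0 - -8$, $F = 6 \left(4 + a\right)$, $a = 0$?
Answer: $87$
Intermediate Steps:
$F = 24$ ($F = 6 \left(4 + 0\right) = 6 \cdot 4 = 24$)
$l{\left(w,z \right)} = 24$
$m{\left(c,X \right)} = 8$ ($m{\left(c,X \right)} = 0 + 8 = 8$)
$31 + 7 N{\left(m{\left(-2,l{\left(5,5 \right)} \right)} \right)} = 31 + 7 \cdot 8 = 31 + 56 = 87$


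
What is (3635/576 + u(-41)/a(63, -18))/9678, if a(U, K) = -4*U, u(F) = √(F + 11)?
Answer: 3635/5574528 - I*√30/2438856 ≈ 0.00065207 - 2.2458e-6*I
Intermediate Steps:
u(F) = √(11 + F)
(3635/576 + u(-41)/a(63, -18))/9678 = (3635/576 + √(11 - 41)/((-4*63)))/9678 = (3635*(1/576) + √(-30)/(-252))*(1/9678) = (3635/576 + (I*√30)*(-1/252))*(1/9678) = (3635/576 - I*√30/252)*(1/9678) = 3635/5574528 - I*√30/2438856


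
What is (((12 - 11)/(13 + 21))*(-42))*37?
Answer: -777/17 ≈ -45.706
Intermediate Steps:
(((12 - 11)/(13 + 21))*(-42))*37 = ((1/34)*(-42))*37 = -21/17*37 = -777/17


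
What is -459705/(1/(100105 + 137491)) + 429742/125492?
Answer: -6853373444553409/62746 ≈ -1.0922e+11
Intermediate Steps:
-459705/(1/(100105 + 137491)) + 429742/125492 = -459705/(1/237596) + 429742*(1/125492) = -459705/1/237596 + 214871/62746 = -459705*237596 + 214871/62746 = -109224069180 + 214871/62746 = -6853373444553409/62746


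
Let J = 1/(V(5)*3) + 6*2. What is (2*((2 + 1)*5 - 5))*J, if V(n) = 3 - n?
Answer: 710/3 ≈ 236.67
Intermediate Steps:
J = 71/6 (J = 1/((3 - 1*5)*3) + 6*2 = 1/((3 - 5)*3) + 12 = 1/(-2*3) + 12 = 1/(-6) + 12 = -⅙ + 12 = 71/6 ≈ 11.833)
(2*((2 + 1)*5 - 5))*J = (2*((2 + 1)*5 - 5))*(71/6) = (2*(3*5 - 5))*(71/6) = (2*(15 - 5))*(71/6) = (2*10)*(71/6) = 20*(71/6) = 710/3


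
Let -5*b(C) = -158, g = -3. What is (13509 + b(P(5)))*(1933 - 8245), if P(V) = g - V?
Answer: -427341336/5 ≈ -8.5468e+7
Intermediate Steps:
P(V) = -3 - V
b(C) = 158/5 (b(C) = -⅕*(-158) = 158/5)
(13509 + b(P(5)))*(1933 - 8245) = (13509 + 158/5)*(1933 - 8245) = (67703/5)*(-6312) = -427341336/5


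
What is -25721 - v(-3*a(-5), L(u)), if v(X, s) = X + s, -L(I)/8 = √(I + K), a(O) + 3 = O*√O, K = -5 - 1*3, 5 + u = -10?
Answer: -25730 - 15*I*√5 + 8*I*√23 ≈ -25730.0 + 4.8256*I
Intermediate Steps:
u = -15 (u = -5 - 10 = -15)
K = -8 (K = -5 - 3 = -8)
a(O) = -3 + O^(3/2) (a(O) = -3 + O*√O = -3 + O^(3/2))
L(I) = -8*√(-8 + I) (L(I) = -8*√(I - 8) = -8*√(-8 + I))
-25721 - v(-3*a(-5), L(u)) = -25721 - (-3*(-3 + (-5)^(3/2)) - 8*√(-8 - 15)) = -25721 - (-3*(-3 - 5*I*√5) - 8*I*√23) = -25721 - ((9 + 15*I*√5) - 8*I*√23) = -25721 - (9 - 8*I*√23 + 15*I*√5) = -25721 + (-9 - 15*I*√5 + 8*I*√23) = -25730 - 15*I*√5 + 8*I*√23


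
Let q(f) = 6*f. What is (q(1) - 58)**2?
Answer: 2704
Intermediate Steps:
(q(1) - 58)**2 = (6*1 - 58)**2 = (6 - 58)**2 = (-52)**2 = 2704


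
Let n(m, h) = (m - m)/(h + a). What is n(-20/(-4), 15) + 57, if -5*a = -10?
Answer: 57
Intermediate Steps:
a = 2 (a = -1/5*(-10) = 2)
n(m, h) = 0 (n(m, h) = (m - m)/(h + 2) = 0/(2 + h) = 0)
n(-20/(-4), 15) + 57 = 0 + 57 = 57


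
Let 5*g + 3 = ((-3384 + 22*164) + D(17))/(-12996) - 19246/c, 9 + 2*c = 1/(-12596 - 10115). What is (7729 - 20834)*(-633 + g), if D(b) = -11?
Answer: -80419209496777/27670650 ≈ -2.9063e+6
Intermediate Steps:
c = -102200/22711 (c = -9/2 + 1/(2*(-12596 - 10115)) = -9/2 + (½)/(-22711) = -9/2 + (½)*(-1/22711) = -9/2 - 1/45422 = -102200/22711 ≈ -4.5000)
g = 118260251087/138353250 (g = -⅗ + (((-3384 + 22*164) - 11)/(-12996) - 19246/(-102200/22711))/5 = -⅗ + (((-3384 + 3608) - 11)*(-1/12996) - 19246*(-22711/102200))/5 = -⅗ + ((224 - 11)*(-1/12996) + 218547953/51100)/5 = -⅗ + (213*(-1/12996) + 218547953/51100)/5 = -⅗ + (-71/4332 + 218547953/51100)/5 = -⅗ + (⅕)*(118343263037/27670650) = -⅗ + 118343263037/138353250 = 118260251087/138353250 ≈ 854.77)
(7729 - 20834)*(-633 + g) = (7729 - 20834)*(-633 + 118260251087/138353250) = -13105*30682643837/138353250 = -80419209496777/27670650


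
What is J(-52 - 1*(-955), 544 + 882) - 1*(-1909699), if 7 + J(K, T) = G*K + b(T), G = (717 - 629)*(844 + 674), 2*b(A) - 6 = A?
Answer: 122536760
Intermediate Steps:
b(A) = 3 + A/2
G = 133584 (G = 88*1518 = 133584)
J(K, T) = -4 + T/2 + 133584*K (J(K, T) = -7 + (133584*K + (3 + T/2)) = -7 + (3 + T/2 + 133584*K) = -4 + T/2 + 133584*K)
J(-52 - 1*(-955), 544 + 882) - 1*(-1909699) = (-4 + (544 + 882)/2 + 133584*(-52 - 1*(-955))) - 1*(-1909699) = (-4 + (½)*1426 + 133584*(-52 + 955)) + 1909699 = (-4 + 713 + 133584*903) + 1909699 = (-4 + 713 + 120626352) + 1909699 = 120627061 + 1909699 = 122536760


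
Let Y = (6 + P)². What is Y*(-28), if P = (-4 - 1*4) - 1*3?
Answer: -700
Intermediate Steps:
P = -11 (P = (-4 - 4) - 3 = -8 - 3 = -11)
Y = 25 (Y = (6 - 11)² = (-5)² = 25)
Y*(-28) = 25*(-28) = -700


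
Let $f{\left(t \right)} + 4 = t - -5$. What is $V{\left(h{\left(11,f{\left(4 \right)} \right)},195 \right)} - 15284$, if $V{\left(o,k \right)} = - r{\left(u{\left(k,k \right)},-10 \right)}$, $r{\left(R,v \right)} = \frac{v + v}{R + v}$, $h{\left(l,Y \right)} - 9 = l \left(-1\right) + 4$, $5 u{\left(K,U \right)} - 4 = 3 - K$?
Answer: $- \frac{1818846}{119} \approx -15284.0$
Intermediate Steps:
$u{\left(K,U \right)} = \frac{7}{5} - \frac{K}{5}$ ($u{\left(K,U \right)} = \frac{4}{5} + \frac{3 - K}{5} = \frac{4}{5} - \left(- \frac{3}{5} + \frac{K}{5}\right) = \frac{7}{5} - \frac{K}{5}$)
$f{\left(t \right)} = 1 + t$ ($f{\left(t \right)} = -4 + \left(t - -5\right) = -4 + \left(t + 5\right) = -4 + \left(5 + t\right) = 1 + t$)
$h{\left(l,Y \right)} = 13 - l$ ($h{\left(l,Y \right)} = 9 + \left(l \left(-1\right) + 4\right) = 9 - \left(-4 + l\right) = 13 - l$)
$r{\left(R,v \right)} = \frac{2 v}{R + v}$
$V{\left(o,k \right)} = \frac{20}{- \frac{43}{5} - \frac{k}{5}}$ ($V{\left(o,k \right)} = - \frac{2 \left(-10\right)}{\left(\frac{7}{5} - \frac{k}{5}\right) - 10} = - \frac{2 \left(-10\right)}{- \frac{43}{5} - \frac{k}{5}} = - \frac{-20}{- \frac{43}{5} - \frac{k}{5}} = \frac{20}{- \frac{43}{5} - \frac{k}{5}}$)
$V{\left(h{\left(11,f{\left(4 \right)} \right)},195 \right)} - 15284 = - \frac{100}{43 + 195} - 15284 = - \frac{100}{238} - 15284 = \left(-100\right) \frac{1}{238} - 15284 = - \frac{50}{119} - 15284 = - \frac{1818846}{119}$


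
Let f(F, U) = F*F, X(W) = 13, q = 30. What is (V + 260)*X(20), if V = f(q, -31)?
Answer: 15080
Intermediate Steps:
f(F, U) = F²
V = 900 (V = 30² = 900)
(V + 260)*X(20) = (900 + 260)*13 = 1160*13 = 15080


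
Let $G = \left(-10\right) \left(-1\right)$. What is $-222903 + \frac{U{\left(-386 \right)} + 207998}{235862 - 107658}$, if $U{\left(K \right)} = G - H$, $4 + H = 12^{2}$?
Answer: $- \frac{7144212086}{32051} \approx -2.229 \cdot 10^{5}$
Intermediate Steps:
$G = 10$
$H = 140$ ($H = -4 + 12^{2} = -4 + 144 = 140$)
$U{\left(K \right)} = -130$ ($U{\left(K \right)} = 10 - 140 = -130$)
$-222903 + \frac{U{\left(-386 \right)} + 207998}{235862 - 107658} = -222903 + \frac{-130 + 207998}{235862 - 107658} = -222903 + \frac{207868}{128204} = -222903 + 207868 \cdot \frac{1}{128204} = -222903 + \frac{51967}{32051} = - \frac{7144212086}{32051}$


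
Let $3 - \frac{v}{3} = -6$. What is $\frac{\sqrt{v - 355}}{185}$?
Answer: $\frac{2 i \sqrt{82}}{185} \approx 0.097896 i$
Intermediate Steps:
$v = 27$ ($v = 9 - -18 = 9 + 18 = 27$)
$\frac{\sqrt{v - 355}}{185} = \frac{\sqrt{27 - 355}}{185} = \sqrt{-328} \cdot \frac{1}{185} = 2 i \sqrt{82} \cdot \frac{1}{185} = \frac{2 i \sqrt{82}}{185}$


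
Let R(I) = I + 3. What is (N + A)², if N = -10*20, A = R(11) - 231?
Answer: 173889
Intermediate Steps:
R(I) = 3 + I
A = -217 (A = (3 + 11) - 231 = 14 - 231 = -217)
N = -200
(N + A)² = (-200 - 217)² = (-417)² = 173889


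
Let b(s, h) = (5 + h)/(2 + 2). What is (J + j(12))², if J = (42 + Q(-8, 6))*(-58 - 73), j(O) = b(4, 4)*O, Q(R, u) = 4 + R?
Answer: 24512401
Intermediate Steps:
b(s, h) = 5/4 + h/4 (b(s, h) = (5 + h)/4 = (5 + h)*(¼) = 5/4 + h/4)
j(O) = 9*O/4 (j(O) = (5/4 + (¼)*4)*O = (5/4 + 1)*O = 9*O/4)
J = -4978 (J = (42 + (4 - 8))*(-58 - 73) = (42 - 4)*(-131) = 38*(-131) = -4978)
(J + j(12))² = (-4978 + (9/4)*12)² = (-4978 + 27)² = (-4951)² = 24512401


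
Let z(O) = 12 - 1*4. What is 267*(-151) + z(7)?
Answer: -40309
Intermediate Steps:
z(O) = 8 (z(O) = 12 - 4 = 8)
267*(-151) + z(7) = 267*(-151) + 8 = -40317 + 8 = -40309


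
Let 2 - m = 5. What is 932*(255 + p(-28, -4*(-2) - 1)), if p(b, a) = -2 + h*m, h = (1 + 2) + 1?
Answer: 224612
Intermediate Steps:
m = -3 (m = 2 - 1*5 = 2 - 5 = -3)
h = 4 (h = 3 + 1 = 4)
p(b, a) = -14 (p(b, a) = -2 + 4*(-3) = -2 - 12 = -14)
932*(255 + p(-28, -4*(-2) - 1)) = 932*(255 - 14) = 932*241 = 224612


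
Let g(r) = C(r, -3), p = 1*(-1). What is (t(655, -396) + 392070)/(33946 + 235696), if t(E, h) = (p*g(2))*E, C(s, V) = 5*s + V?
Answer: 387485/269642 ≈ 1.4370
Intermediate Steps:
C(s, V) = V + 5*s
p = -1
g(r) = -3 + 5*r
t(E, h) = -7*E (t(E, h) = (-(-3 + 5*2))*E = (-(-3 + 10))*E = (-1*7)*E = -7*E)
(t(655, -396) + 392070)/(33946 + 235696) = (-7*655 + 392070)/(33946 + 235696) = (-4585 + 392070)/269642 = 387485*(1/269642) = 387485/269642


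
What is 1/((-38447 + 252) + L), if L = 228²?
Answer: 1/13789 ≈ 7.2522e-5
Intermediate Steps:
L = 51984
1/((-38447 + 252) + L) = 1/((-38447 + 252) + 51984) = 1/(-38195 + 51984) = 1/13789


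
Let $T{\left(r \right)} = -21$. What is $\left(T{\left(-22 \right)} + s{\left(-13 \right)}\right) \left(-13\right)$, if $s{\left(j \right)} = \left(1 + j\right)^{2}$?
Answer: $-1599$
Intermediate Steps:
$\left(T{\left(-22 \right)} + s{\left(-13 \right)}\right) \left(-13\right) = \left(-21 + \left(1 - 13\right)^{2}\right) \left(-13\right) = \left(-21 + \left(-12\right)^{2}\right) \left(-13\right) = \left(-21 + 144\right) \left(-13\right) = 123 \left(-13\right) = -1599$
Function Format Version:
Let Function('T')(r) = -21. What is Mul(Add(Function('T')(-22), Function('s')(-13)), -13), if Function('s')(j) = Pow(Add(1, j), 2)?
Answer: -1599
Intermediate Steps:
Mul(Add(Function('T')(-22), Function('s')(-13)), -13) = Mul(Add(-21, Pow(Add(1, -13), 2)), -13) = Mul(Add(-21, Pow(-12, 2)), -13) = Mul(Add(-21, 144), -13) = Mul(123, -13) = -1599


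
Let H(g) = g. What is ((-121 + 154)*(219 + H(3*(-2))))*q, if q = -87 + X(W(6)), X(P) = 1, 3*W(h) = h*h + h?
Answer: -604494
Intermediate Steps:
W(h) = h/3 + h²/3 (W(h) = (h*h + h)/3 = (h² + h)/3 = (h + h²)/3 = h/3 + h²/3)
q = -86 (q = -87 + 1 = -86)
((-121 + 154)*(219 + H(3*(-2))))*q = ((-121 + 154)*(219 + 3*(-2)))*(-86) = (33*(219 - 6))*(-86) = (33*213)*(-86) = 7029*(-86) = -604494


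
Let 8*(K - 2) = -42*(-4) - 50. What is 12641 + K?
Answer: 50631/4 ≈ 12658.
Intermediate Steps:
K = 67/4 (K = 2 + (-42*(-4) - 50)/8 = 2 + (168 - 50)/8 = 2 + (⅛)*118 = 2 + 59/4 = 67/4 ≈ 16.750)
12641 + K = 12641 + 67/4 = 50631/4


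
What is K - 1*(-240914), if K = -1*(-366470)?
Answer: 607384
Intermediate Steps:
K = 366470
K - 1*(-240914) = 366470 - 1*(-240914) = 366470 + 240914 = 607384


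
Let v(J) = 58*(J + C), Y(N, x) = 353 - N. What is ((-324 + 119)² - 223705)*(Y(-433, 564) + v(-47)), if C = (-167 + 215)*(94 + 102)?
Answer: -98783776320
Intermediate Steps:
C = 9408 (C = 48*196 = 9408)
v(J) = 545664 + 58*J (v(J) = 58*(J + 9408) = 58*(9408 + J) = 545664 + 58*J)
((-324 + 119)² - 223705)*(Y(-433, 564) + v(-47)) = ((-324 + 119)² - 223705)*((353 - 1*(-433)) + (545664 + 58*(-47))) = ((-205)² - 223705)*((353 + 433) + (545664 - 2726)) = (42025 - 223705)*(786 + 542938) = -181680*543724 = -98783776320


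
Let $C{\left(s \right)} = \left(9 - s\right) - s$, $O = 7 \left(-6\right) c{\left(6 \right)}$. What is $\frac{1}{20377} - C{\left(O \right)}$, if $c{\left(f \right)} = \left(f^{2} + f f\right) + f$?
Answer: $- \frac{133693496}{20377} \approx -6561.0$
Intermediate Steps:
$c{\left(f \right)} = f + 2 f^{2}$ ($c{\left(f \right)} = \left(f^{2} + f^{2}\right) + f = 2 f^{2} + f = f + 2 f^{2}$)
$O = -3276$ ($O = 7 \left(-6\right) 6 \left(1 + 2 \cdot 6\right) = - 42 \cdot 6 \left(1 + 12\right) = - 42 \cdot 6 \cdot 13 = \left(-42\right) 78 = -3276$)
$C{\left(s \right)} = 9 - 2 s$
$\frac{1}{20377} - C{\left(O \right)} = \frac{1}{20377} - \left(9 - -6552\right) = \frac{1}{20377} - \left(9 + 6552\right) = \frac{1}{20377} - 6561 = - \frac{133693496}{20377}$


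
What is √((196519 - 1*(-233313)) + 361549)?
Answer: 29*√941 ≈ 889.60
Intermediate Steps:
√((196519 - 1*(-233313)) + 361549) = √((196519 + 233313) + 361549) = √(429832 + 361549) = √791381 = 29*√941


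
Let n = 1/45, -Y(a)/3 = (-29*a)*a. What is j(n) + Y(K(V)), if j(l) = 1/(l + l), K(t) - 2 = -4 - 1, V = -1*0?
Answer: 1611/2 ≈ 805.50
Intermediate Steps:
V = 0
K(t) = -3 (K(t) = 2 + (-4 - 1) = 2 - 5 = -3)
Y(a) = 87*a² (Y(a) = -3*(-29*a)*a = -(-87)*a² = 87*a²)
n = 1/45 ≈ 0.022222
j(l) = 1/(2*l)
j(n) + Y(K(V)) = 1/(2*(1/45)) + 87*(-3)² = (½)*45 + 87*9 = 45/2 + 783 = 1611/2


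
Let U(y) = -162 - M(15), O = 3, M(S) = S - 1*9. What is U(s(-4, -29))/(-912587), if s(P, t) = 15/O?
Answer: 168/912587 ≈ 0.00018409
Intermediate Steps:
M(S) = -9 + S (M(S) = S - 9 = -9 + S)
s(P, t) = 5 (s(P, t) = 15/3 = 15*(⅓) = 5)
U(y) = -168 (U(y) = -162 - (-9 + 15) = -162 - 1*6 = -162 - 6 = -168)
U(s(-4, -29))/(-912587) = -168/(-912587) = -168*(-1/912587) = 168/912587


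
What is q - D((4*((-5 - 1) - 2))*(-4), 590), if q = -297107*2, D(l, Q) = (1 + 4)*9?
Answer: -594259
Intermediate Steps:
D(l, Q) = 45 (D(l, Q) = 5*9 = 45)
q = -594214
q - D((4*((-5 - 1) - 2))*(-4), 590) = -594214 - 1*45 = -594214 - 45 = -594259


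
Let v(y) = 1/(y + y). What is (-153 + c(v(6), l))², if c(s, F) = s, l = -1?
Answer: 3367225/144 ≈ 23384.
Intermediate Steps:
v(y) = 1/(2*y)
(-153 + c(v(6), l))² = (-153 + (½)/6)² = (-153 + (½)*(⅙))² = (-153 + 1/12)² = (-1835/12)² = 3367225/144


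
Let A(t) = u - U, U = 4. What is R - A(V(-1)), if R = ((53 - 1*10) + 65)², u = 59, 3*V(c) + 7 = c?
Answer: 11609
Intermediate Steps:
V(c) = -7/3 + c/3
R = 11664 (R = ((53 - 10) + 65)² = (43 + 65)² = 108² = 11664)
A(t) = 55 (A(t) = 59 - 1*4 = 59 - 4 = 55)
R - A(V(-1)) = 11664 - 1*55 = 11664 - 55 = 11609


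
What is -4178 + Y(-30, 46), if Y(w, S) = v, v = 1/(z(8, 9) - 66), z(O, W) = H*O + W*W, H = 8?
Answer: -330061/79 ≈ -4178.0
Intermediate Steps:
z(O, W) = W² + 8*O (z(O, W) = 8*O + W*W = 8*O + W² = W² + 8*O)
v = 1/79 (v = 1/((9² + 8*8) - 66) = 1/((81 + 64) - 66) = 1/(145 - 66) = 1/79 ≈ 0.012658)
Y(w, S) = 1/79
-4178 + Y(-30, 46) = -4178 + 1/79 = -330061/79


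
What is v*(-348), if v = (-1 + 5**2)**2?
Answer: -200448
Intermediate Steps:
v = 576 (v = (-1 + 25)**2 = 24**2 = 576)
v*(-348) = 576*(-348) = -200448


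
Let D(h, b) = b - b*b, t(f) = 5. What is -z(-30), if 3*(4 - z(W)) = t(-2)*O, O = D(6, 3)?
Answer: -14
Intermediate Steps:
D(h, b) = b - b²
O = -6 (O = 3*(1 - 1*3) = 3*(1 - 3) = 3*(-2) = -6)
z(W) = 14 (z(W) = 4 - 5*(-6)/3 = 4 - ⅓*(-30) = 4 + 10 = 14)
-z(-30) = -1*14 = -14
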